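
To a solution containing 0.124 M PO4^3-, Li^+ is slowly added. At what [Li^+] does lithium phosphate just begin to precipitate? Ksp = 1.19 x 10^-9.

2.13e-3 M

Li3PO4(s) <=> 3 Li^+ + PO4^3-
Ksp = [Li^+]^3[PO4^3-]
Precipitation begins when Q = Ksp. With [PO4^3-] = 0.124 M:
1.19 x 10^-9 = (0.124) × [Li^+]^3
[Li^+] = (1.19 x 10^-9 / 1.24 × 10^-1)^(1/3) = 2.13 x 10^-3 M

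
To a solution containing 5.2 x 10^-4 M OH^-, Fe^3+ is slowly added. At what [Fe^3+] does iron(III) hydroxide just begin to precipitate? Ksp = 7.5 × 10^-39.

[Fe^3+] ≈ 5.3 × 10^-29 M

Fe(OH)3(s) <=> Fe^3+(aq) + 3 OH^-(aq)
Ksp = [Fe^3+][OH^-]^3
Precipitation begins when Q = Ksp. With [OH^-] = 5.2 x 10^-4 M:
7.5 × 10^-39 = (5.2 x 10^-4)^3 × [Fe^3+]
[Fe^3+] = (7.5 × 10^-39 / 1.41 × 10^-10) = 5.3 × 10^-29 M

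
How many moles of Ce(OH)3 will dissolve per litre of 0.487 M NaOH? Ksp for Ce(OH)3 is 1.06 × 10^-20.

Ce(OH)3(s) ⇌ Ce^3+ + 3 OH^-
Ksp = [Ce^3+][OH^-]^3
Let s = moles of Ce(OH)3 that dissolve per litre. [Ce^3+] = s, [OH^-] = 0.487 + 3s ≈ 0.487 (Ksp is small, so little additional dissolves).
Ksp ≈ s × (0.487)^3
s = 9.18 × 10^-20 M
Check: 3s = 2.8 x 10^-19 ≪ 0.487, so the approximation is valid.

9.18 × 10^-20 M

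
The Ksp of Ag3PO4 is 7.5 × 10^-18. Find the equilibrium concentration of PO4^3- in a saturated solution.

2.3 x 10^-5 M

Ag3PO4(s) <=> 3 Ag^+(aq) + PO4^3-(aq)
Ksp = [Ag^+]^3[PO4^3-]
If s mol/L of Ag3PO4 dissolves, [Ag^+] = 3s and [PO4^3-] = s.
So Ksp = (3s)^3 × s = 27s^4
s = (7.5 × 10^-18 / 27)^(1/4) = 2.30 × 10^-5 M
[PO4^3-] = s = 2.3 × 10^-5 M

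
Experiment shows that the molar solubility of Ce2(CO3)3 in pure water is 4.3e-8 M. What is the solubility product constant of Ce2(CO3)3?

Ksp ≈ 1.6 × 10^-35

Ce2(CO3)3(s) <=> 2 Ce^3+(aq) + 3 CO3^2-(aq)
For each mole of Ce2(CO3)3 that dissolves: [Ce^3+] = 2s, [CO3^2-] = 3s.
Ksp = [Ce^3+]^2[CO3^2-]^3
So Ksp = (2s)^2 × (3s)^3 = 108s^5
With s = 4.3 × 10^-8: Ksp = 1.6 x 10^-35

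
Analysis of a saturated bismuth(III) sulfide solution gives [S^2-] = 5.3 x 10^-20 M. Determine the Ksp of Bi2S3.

Bi2S3(s) ⇌ 2 Bi^3+ + 3 S^2-
Stoichiometry gives [Bi^3+] = (2/3)[S^2-] = 3.53 x 10^-20 M.
Ksp = [Bi^3+]^2[S^2-]^3
Ksp = (3.53 × 10^-20)^2 × (5.3 x 10^-20)^3 = 1.9 × 10^-97

Ksp = 1.9 x 10^-97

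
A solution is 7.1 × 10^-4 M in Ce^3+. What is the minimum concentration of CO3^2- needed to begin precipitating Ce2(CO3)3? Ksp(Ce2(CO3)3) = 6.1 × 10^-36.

Ce2(CO3)3(s) ⇌ 2 Ce^3+ + 3 CO3^2-
Ksp = [Ce^3+]^2[CO3^2-]^3
Precipitation begins when Q = Ksp. With [Ce^3+] = 7.1 × 10^-4 M:
6.1 × 10^-36 = (7.1 × 10^-4)^2 × [CO3^2-]^3
[CO3^2-] = (6.1 × 10^-36 / 5.04 × 10^-7)^(1/3) = 2.3 x 10^-10 M

[CO3^2-] = 2.3e-10 M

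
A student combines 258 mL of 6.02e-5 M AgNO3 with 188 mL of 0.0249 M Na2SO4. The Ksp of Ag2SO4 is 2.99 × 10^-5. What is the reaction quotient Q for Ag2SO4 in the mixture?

Q ≈ 1.27 x 10^-11

Total volume = 258 + 188 = 446 mL.
[Ag^+] = 6.02 × 10^-5 × (258/446) = 3.482 x 10^-5 M
[SO4^2-] = 2.49 × 10^-2 × (188/446) = 1.050 × 10^-2 M
Ag2SO4(s) <=> 2 Ag^+(aq) + SO4^2-(aq), so Q = [Ag^+]^2[SO4^2-]
Q = (3.482 × 10^-5)^2(1.050 × 10^-2) = 1.27 × 10^-11
Q < Ksp, so no precipitate of Ag2SO4 forms.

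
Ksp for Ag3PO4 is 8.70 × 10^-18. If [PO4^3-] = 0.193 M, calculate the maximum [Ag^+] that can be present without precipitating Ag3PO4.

Ag3PO4(s) <=> 3 Ag^+ + PO4^3-
Ksp = [Ag^+]^3[PO4^3-]
Precipitation begins when Q = Ksp. With [PO4^3-] = 0.193 M:
8.70 × 10^-18 = (0.193) × [Ag^+]^3
[Ag^+] = (8.70 × 10^-18 / 1.93 × 10^-1)^(1/3) = 3.56 × 10^-6 M

[Ag^+] ≈ 3.56 x 10^-6 M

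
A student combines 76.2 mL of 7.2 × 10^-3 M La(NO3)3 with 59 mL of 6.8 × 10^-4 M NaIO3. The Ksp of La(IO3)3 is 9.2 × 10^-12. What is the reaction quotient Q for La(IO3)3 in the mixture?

Q = 1.1 × 10^-13

Total volume = 76.2 + 59 = 135.2 mL.
[La^3+] = 7.2 x 10^-3 × (76.2/135.2) = 4.06 x 10^-3 M
[IO3^-] = 6.8 × 10^-4 × (59/135.2) = 2.97 × 10^-4 M
La(IO3)3(s) ⇌ La^3+(aq) + 3 IO3^-(aq), so Q = [La^3+][IO3^-]^3
Q = (4.06 x 10^-3)(2.97 × 10^-4)^3 = 1.1 x 10^-13
Q < Ksp, so no precipitate of La(IO3)3 forms.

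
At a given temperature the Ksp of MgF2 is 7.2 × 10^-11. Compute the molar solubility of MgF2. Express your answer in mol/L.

MgF2(s) <=> Mg^2+ + 2 F^-
Ksp = [Mg^2+][F^-]^2
For each mole of MgF2 that dissolves: [Mg^2+] = s, [F^-] = 2s.
Ksp = s(2s)^2 = 4s^3
s = (7.2 × 10^-11 / 4)^(1/3) = 2.6 × 10^-4 M

s ≈ 2.6 x 10^-4 M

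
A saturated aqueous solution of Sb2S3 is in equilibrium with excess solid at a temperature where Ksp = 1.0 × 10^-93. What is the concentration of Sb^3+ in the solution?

Sb2S3(s) ⇌ 2 Sb^3+ + 3 S^2-
Ksp = [Sb^3+]^2[S^2-]^3
Let s = molar solubility. Then [Sb^3+] = 2s and [S^2-] = 3s.
Ksp = (2s)^2(3s)^3 = 108s^5
s = (1.0 × 10^-93 / 108)^(1/5) = 9.85 × 10^-20 M
[Sb^3+] = 2s = 2.0 x 10^-19 M

[Sb^3+] = 2.0e-19 M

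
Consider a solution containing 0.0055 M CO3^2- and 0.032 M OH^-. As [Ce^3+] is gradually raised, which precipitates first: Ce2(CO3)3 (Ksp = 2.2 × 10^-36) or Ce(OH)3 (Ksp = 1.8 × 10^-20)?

Precipitation of each salt starts when its ion product equals its Ksp.
For Ce2(CO3)3: 2.2 × 10^-36 = (0.0055)^3 × [Ce^3+]^2  ⇒  [Ce^3+] = 3.6 × 10^-15 M.
For Ce(OH)3: 1.8 × 10^-20 = (0.032)^3 × [Ce^3+]  ⇒  [Ce^3+] = 5.5 x 10^-16 M.
The salt with the lower threshold [Ce^3+] precipitates first: Ce(OH)3.

Ce(OH)3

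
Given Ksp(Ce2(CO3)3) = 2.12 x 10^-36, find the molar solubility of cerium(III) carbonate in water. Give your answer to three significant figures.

2.87e-8 M

Ce2(CO3)3(s) ⇌ 2 Ce^3+(aq) + 3 CO3^2-(aq)
Ksp = [Ce^3+]^2[CO3^2-]^3
With molar solubility s: [Ce^3+] = 2s, [CO3^2-] = 3s.
Ksp = (2s)^2(3s)^3 = 108s^5
Solving, s = (2.12 x 10^-36/108)^(1/5) = 2.87 x 10^-8 M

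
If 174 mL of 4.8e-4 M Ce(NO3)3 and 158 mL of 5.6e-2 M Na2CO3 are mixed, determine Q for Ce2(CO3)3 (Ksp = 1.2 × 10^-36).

Total volume = 174 + 158 = 332 mL.
[Ce^3+] = 4.8 × 10^-4 × (174/332) = 2.52 × 10^-4 M
[CO3^2-] = 5.6 × 10^-2 × (158/332) = 2.67 × 10^-2 M
Ce2(CO3)3(s) ⇌ 2 Ce^3+(aq) + 3 CO3^2-(aq), so Q = [Ce^3+]^2[CO3^2-]^3
Q = (2.52 x 10^-4)^2(2.67 × 10^-2)^3 = 1.2 × 10^-12
Q > Ksp, so Ce2(CO3)3 will precipitate.

1.2 × 10^-12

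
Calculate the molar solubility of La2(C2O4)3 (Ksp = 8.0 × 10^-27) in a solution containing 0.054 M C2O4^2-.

La2(C2O4)3(s) ⇌ 2 La^3+(aq) + 3 C2O4^2-(aq)
Ksp = [La^3+]^2[C2O4^2-]^3
Let s = moles of La2(C2O4)3 that dissolve per litre. [La^3+] = 2s, [C2O4^2-] = 0.054 + 3s ≈ 0.054 (Ksp is small, so little additional dissolves).
Ksp ≈ (2s)^2 × (0.054)^3
s = 3.6 × 10^-12 M
Check: 3s = 1.1 x 10^-11 ≪ 0.054, so the approximation is valid.

3.6 x 10^-12 M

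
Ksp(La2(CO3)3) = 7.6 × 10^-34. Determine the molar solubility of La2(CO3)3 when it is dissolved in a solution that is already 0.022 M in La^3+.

3.9 × 10^-11 M

La2(CO3)3(s) <=> 2 La^3+(aq) + 3 CO3^2-(aq)
Ksp = [La^3+]^2[CO3^2-]^3
If s mol/L dissolves here, [La^3+] = 0.022 + 2s ≈ 0.022, [CO3^2-] = 3s (since the La^3+ already present dominates).
Ksp ≈ (0.022)^2 × (3s)^3
s = 3.9 × 10^-11 M
Check: 2s = 7.7 x 10^-11 ≪ 0.022, so the approximation is valid.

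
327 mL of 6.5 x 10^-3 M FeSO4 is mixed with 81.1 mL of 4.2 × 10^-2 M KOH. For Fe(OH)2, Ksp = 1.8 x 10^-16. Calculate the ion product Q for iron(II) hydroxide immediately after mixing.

3.6e-7

Total volume = 327 + 81.1 = 408.1 mL.
[Fe^2+] = 6.5 x 10^-3 × (327/408.1) = 5.21 × 10^-3 M
[OH^-] = 4.2 x 10^-2 × (81.1/408.1) = 8.35 × 10^-3 M
Fe(OH)2(s) <=> Fe^2+(aq) + 2 OH^-(aq), so Q = [Fe^2+][OH^-]^2
Q = (5.21 x 10^-3)(8.35 × 10^-3)^2 = 3.6 x 10^-7
Q > Ksp, so Fe(OH)2 will precipitate.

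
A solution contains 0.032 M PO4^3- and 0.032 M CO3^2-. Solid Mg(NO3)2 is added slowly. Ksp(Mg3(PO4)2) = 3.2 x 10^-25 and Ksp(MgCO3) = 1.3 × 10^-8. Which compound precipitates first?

Mg3(PO4)2

Each salt begins to precipitate when Q = Ksp, i.e. when [Mg^2+] reaches its threshold.
For Mg3(PO4)2: 3.2 x 10^-25 = (0.032)^2 × [Mg^2+]^3  ⇒  [Mg^2+] = 6.8 × 10^-8 M.
For MgCO3: 1.3 × 10^-8 = 0.032 × [Mg^2+]  ⇒  [Mg^2+] = 4.1 x 10^-7 M.
The salt with the lower threshold [Mg^2+] precipitates first: Mg3(PO4)2.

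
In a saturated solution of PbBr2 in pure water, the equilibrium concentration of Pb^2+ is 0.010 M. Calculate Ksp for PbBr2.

Ksp = 4.0e-6

PbBr2(s) ⇌ Pb^2+ + 2 Br^-
Stoichiometry gives [Br^-] = (2/1)[Pb^2+] = 2.00 x 10^-2 M.
Ksp = [Pb^2+][Br^-]^2
Ksp = 1.0 × 10^-2 × (2.00 x 10^-2)^2 = 4.0 x 10^-6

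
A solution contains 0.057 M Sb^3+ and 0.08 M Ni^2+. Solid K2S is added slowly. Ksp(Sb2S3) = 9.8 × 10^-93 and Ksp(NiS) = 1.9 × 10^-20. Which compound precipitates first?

Sb2S3

Each salt begins to precipitate when Q = Ksp, i.e. when [S^2-] reaches its threshold.
For Sb2S3: 9.8 × 10^-93 = (0.057)^2 × [S^2-]^3  ⇒  [S^2-] = 1.4 × 10^-30 M.
For NiS: 1.9 × 10^-20 = 0.08 × [S^2-]  ⇒  [S^2-] = 2.4 x 10^-19 M.
The salt with the lower threshold [S^2-] precipitates first: Sb2S3.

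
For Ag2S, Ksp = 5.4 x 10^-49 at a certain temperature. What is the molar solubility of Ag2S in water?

Ag2S(s) <=> 2 Ag^+ + S^2-
Ksp = [Ag^+]^2[S^2-]
For each mole of Ag2S that dissolves: [Ag^+] = 2s, [S^2-] = s.
So Ksp = (2s)^2 × s = 4s^3
s^3 = 5.4 x 10^-49 / 4, so s = 5.1 × 10^-17 M

5.1e-17 M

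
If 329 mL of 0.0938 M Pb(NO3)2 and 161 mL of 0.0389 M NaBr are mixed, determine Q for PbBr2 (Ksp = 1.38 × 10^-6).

Total volume = 329 + 161 = 490 mL.
[Pb^2+] = 9.38 × 10^-2 × (329/490) = 6.298 x 10^-2 M
[Br^-] = 3.89 x 10^-2 × (161/490) = 1.278 × 10^-2 M
PbBr2(s) ⇌ Pb^2+(aq) + 2 Br^-(aq), so Q = [Pb^2+][Br^-]^2
Q = (6.298 x 10^-2)(1.278 × 10^-2)^2 = 1.03 × 10^-5
Q > Ksp, so PbBr2 will precipitate.

Q ≈ 1.03 x 10^-5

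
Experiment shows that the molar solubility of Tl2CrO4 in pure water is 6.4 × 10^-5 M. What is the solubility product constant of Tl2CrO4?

Tl2CrO4(s) <=> 2 Tl^+(aq) + CrO4^2-(aq)
For each mole of Tl2CrO4 that dissolves: [Tl^+] = 2s, [CrO4^2-] = s.
Ksp = [Tl^+]^2[CrO4^2-]
So Ksp = (2s)^2 × s = 4s^3
Ksp = 4 × (6.4 × 10^-5)^3 = 1.0 × 10^-12

1.0e-12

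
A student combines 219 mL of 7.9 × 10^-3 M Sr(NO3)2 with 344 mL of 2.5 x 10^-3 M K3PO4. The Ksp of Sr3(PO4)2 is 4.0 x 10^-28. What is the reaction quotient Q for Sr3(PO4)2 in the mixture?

Total volume = 219 + 344 = 563 mL.
[Sr^2+] = 7.9 x 10^-3 × (219/563) = 3.07 x 10^-3 M
[PO4^3-] = 2.5 × 10^-3 × (344/563) = 1.53 × 10^-3 M
Sr3(PO4)2(s) ⇌ 3 Sr^2+(aq) + 2 PO4^3-(aq), so Q = [Sr^2+]^3[PO4^3-]^2
Q = (3.07 × 10^-3)^3(1.53 × 10^-3)^2 = 6.8 × 10^-14
Q > Ksp, so Sr3(PO4)2 will precipitate.

6.8 × 10^-14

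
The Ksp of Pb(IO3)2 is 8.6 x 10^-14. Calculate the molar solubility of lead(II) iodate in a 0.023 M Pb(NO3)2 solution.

Pb(IO3)2(s) ⇌ Pb^2+(aq) + 2 IO3^-(aq)
Ksp = [Pb^2+][IO3^-]^2
Let s be the molar solubility in this solution. [Pb^2+] = 0.023 + s ≈ 0.023, [IO3^-] = 2s (Ksp is small, so little additional dissolves).
Ksp ≈ 0.023 × (2s)^2
s = 9.7 × 10^-7 M
Check: s = 9.7 × 10^-7 ≪ 0.023, so the approximation is valid.

s ≈ 9.7e-7 M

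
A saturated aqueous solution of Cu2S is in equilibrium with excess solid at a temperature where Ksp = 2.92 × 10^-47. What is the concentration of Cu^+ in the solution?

[Cu^+] = 3.88e-16 M

Cu2S(s) <=> 2 Cu^+(aq) + S^2-(aq)
Ksp = [Cu^+]^2[S^2-]
For each mole of Cu2S that dissolves: [Cu^+] = 2s, [S^2-] = s.
Ksp = (2s)^2s = 4s^3
s = (2.92 × 10^-47 / 4)^(1/3) = 1.940 × 10^-16 M
[Cu^+] = 2s = 3.88 x 10^-16 M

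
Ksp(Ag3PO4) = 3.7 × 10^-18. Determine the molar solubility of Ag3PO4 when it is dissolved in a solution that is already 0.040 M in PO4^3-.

1.5 × 10^-6 M

Ag3PO4(s) <=> 3 Ag^+(aq) + PO4^3-(aq)
Ksp = [Ag^+]^3[PO4^3-]
Let s = moles of Ag3PO4 that dissolve per litre. [Ag^+] = 3s, [PO4^3-] = 0.040 + s ≈ 0.040 (since the PO4^3- already present dominates).
Ksp ≈ (3s)^3 × 0.040
s = 1.5 × 10^-6 M
Check: s = 1.5 × 10^-6 ≪ 0.040, so the approximation is valid.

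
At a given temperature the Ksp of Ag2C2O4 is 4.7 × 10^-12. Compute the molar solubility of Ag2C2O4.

1.1 × 10^-4 M

Ag2C2O4(s) ⇌ 2 Ag^+(aq) + C2O4^2-(aq)
Ksp = [Ag^+]^2[C2O4^2-]
With molar solubility s: [Ag^+] = 2s, [C2O4^2-] = s.
Ksp = (2s)^2s = 4s^3
Solving, s = (4.7 × 10^-12/4)^(1/3) = 1.1 x 10^-4 M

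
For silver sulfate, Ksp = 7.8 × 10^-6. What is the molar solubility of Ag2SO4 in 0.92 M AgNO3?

Ag2SO4(s) ⇌ 2 Ag^+(aq) + SO4^2-(aq)
Ksp = [Ag^+]^2[SO4^2-]
Let s = moles of Ag2SO4 that dissolve per litre. [Ag^+] = 0.92 + 2s ≈ 0.92, [SO4^2-] = s (since Ag^+ from AgNO3 dominates).
Ksp ≈ (0.92)^2 × s
s = 9.2 × 10^-6 M
Check: 2s = 1.8 x 10^-5 ≪ 0.92, so the approximation is valid.

s ≈ 9.2 × 10^-6 M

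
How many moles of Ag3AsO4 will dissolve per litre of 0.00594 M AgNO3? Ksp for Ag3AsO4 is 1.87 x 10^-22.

s = 8.92e-16 M

Ag3AsO4(s) <=> 3 Ag^+ + AsO4^3-
Ksp = [Ag^+]^3[AsO4^3-]
If s mol/L dissolves here, [Ag^+] = 0.00594 + 3s ≈ 0.00594, [AsO4^3-] = s (Ksp is small, so little additional dissolves).
Ksp ≈ (0.00594)^3 × s
s = 8.92 x 10^-16 M
Check: 3s = 2.7 × 10^-15 ≪ 0.00594, so the approximation is valid.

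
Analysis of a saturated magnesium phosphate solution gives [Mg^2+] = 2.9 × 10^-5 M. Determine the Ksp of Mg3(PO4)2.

9.1 × 10^-24

Mg3(PO4)2(s) ⇌ 3 Mg^2+(aq) + 2 PO4^3-(aq)
Stoichiometry gives [PO4^3-] = (2/3)[Mg^2+] = 1.93 × 10^-5 M.
Ksp = [Mg^2+]^3[PO4^3-]^2
Ksp = (2.9 × 10^-5)^3 × (1.93 × 10^-5)^2 = 9.1 x 10^-24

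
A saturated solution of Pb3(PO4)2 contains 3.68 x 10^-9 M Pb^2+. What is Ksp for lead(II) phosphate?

Pb3(PO4)2(s) ⇌ 3 Pb^2+ + 2 PO4^3-
Stoichiometry gives [PO4^3-] = (2/3)[Pb^2+] = 2.453 × 10^-9 M.
Ksp = [Pb^2+]^3[PO4^3-]^2
Ksp = (3.68 × 10^-9)^3 × (2.453 x 10^-9)^2 = 3.00 × 10^-43

Ksp = 3.00 × 10^-43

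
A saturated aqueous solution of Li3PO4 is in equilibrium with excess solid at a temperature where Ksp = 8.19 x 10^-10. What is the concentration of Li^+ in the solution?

[Li^+] = 7.04e-3 M

Li3PO4(s) ⇌ 3 Li^+(aq) + PO4^3-(aq)
Ksp = [Li^+]^3[PO4^3-]
For each mole of Li3PO4 that dissolves: [Li^+] = 3s, [PO4^3-] = s.
Ksp = (3s)^3s = 27s^4
Solving, s = (8.19 x 10^-10/27)^(1/4) = 2.347 × 10^-3 M
[Li^+] = 3s = 7.04 × 10^-3 M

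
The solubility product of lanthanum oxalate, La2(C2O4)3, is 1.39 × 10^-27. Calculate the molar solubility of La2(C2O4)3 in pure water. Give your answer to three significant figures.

La2(C2O4)3(s) ⇌ 2 La^3+(aq) + 3 C2O4^2-(aq)
Ksp = [La^3+]^2[C2O4^2-]^3
For each mole of La2(C2O4)3 that dissolves: [La^3+] = 2s, [C2O4^2-] = 3s.
Substituting: Ksp = (2s)^2(3s)^3 = 108s^5
s^5 = 1.39 × 10^-27 / 108, so s = 1.67 x 10^-6 M

1.67 x 10^-6 M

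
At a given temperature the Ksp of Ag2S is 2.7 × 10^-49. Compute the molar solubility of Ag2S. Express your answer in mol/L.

Ag2S(s) ⇌ 2 Ag^+ + S^2-
Ksp = [Ag^+]^2[S^2-]
With molar solubility s: [Ag^+] = 2s, [S^2-] = s.
Ksp = (2s)^2s = 4s^3
s^3 = 2.7 × 10^-49 / 4, so s = 4.1 × 10^-17 M

s ≈ 4.1 × 10^-17 M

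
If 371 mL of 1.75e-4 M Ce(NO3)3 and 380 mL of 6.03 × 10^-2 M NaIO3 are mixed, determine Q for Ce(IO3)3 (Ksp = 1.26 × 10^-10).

2.46 × 10^-9

Total volume = 371 + 380 = 751 mL.
[Ce^3+] = 1.75 × 10^-4 × (371/751) = 8.645 × 10^-5 M
[IO3^-] = 6.03 × 10^-2 × (380/751) = 3.051 x 10^-2 M
Ce(IO3)3(s) ⇌ Ce^3+(aq) + 3 IO3^-(aq), so Q = [Ce^3+][IO3^-]^3
Q = (8.645 x 10^-5)(3.051 × 10^-2)^3 = 2.46 × 10^-9
Q > Ksp, so Ce(IO3)3 will precipitate.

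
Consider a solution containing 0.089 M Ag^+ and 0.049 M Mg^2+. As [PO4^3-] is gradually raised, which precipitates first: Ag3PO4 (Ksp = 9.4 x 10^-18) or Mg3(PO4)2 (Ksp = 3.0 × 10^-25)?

Each salt begins to precipitate when Q = Ksp, i.e. when [PO4^3-] reaches its threshold.
For Ag3PO4: 9.4 x 10^-18 = (0.089)^3 × [PO4^3-]  ⇒  [PO4^3-] = 1.3 × 10^-14 M.
For Mg3(PO4)2: 3.0 × 10^-25 = (0.049)^3 × [PO4^3-]^2  ⇒  [PO4^3-] = 5.0 x 10^-11 M.
The salt with the lower threshold [PO4^3-] precipitates first: Ag3PO4.

Ag3PO4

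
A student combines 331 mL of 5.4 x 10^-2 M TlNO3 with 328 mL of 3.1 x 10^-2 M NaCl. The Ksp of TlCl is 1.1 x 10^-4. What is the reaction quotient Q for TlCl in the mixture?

Q ≈ 4.2 x 10^-4

Total volume = 331 + 328 = 659 mL.
[Tl^+] = 5.4 × 10^-2 × (331/659) = 2.71 × 10^-2 M
[Cl^-] = 3.1 × 10^-2 × (328/659) = 1.54 × 10^-2 M
TlCl(s) ⇌ Tl^+ + Cl^-, so Q = [Tl^+][Cl^-]
Q = (2.71 × 10^-2)(1.54 x 10^-2) = 4.2 × 10^-4
Q > Ksp, so TlCl will precipitate.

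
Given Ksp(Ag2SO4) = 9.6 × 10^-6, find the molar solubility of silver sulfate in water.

s = 1.3 × 10^-2 M

Ag2SO4(s) ⇌ 2 Ag^+(aq) + SO4^2-(aq)
Ksp = [Ag^+]^2[SO4^2-]
For each mole of Ag2SO4 that dissolves: [Ag^+] = 2s, [SO4^2-] = s.
Substituting: Ksp = (2s)^2s = 4s^3
s = (9.6 × 10^-6 / 4)^(1/3) = 1.3 x 10^-2 M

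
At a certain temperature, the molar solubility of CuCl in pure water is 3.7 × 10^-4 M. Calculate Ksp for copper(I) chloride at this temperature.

CuCl(s) ⇌ Cu^+ + Cl^-
Let s = molar solubility. Then [Cu^+] = s and [Cl^-] = s.
Ksp = [Cu^+][Cl^-]
Ksp = s^2
With s = 3.7 × 10^-4: Ksp = 1.4 x 10^-7

Ksp = 1.4 x 10^-7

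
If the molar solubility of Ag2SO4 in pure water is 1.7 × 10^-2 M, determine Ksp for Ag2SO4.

Ksp ≈ 2.0 x 10^-5

Ag2SO4(s) ⇌ 2 Ag^+(aq) + SO4^2-(aq)
For each mole of Ag2SO4 that dissolves: [Ag^+] = 2s, [SO4^2-] = s.
Ksp = [Ag^+]^2[SO4^2-]
Ksp = (2s)^2s = 4s^3
Ksp = 4 × (1.7 × 10^-2)^3 = 2.0 × 10^-5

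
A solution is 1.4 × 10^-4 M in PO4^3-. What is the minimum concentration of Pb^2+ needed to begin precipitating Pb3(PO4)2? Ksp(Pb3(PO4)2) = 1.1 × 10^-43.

Pb3(PO4)2(s) ⇌ 3 Pb^2+ + 2 PO4^3-
Ksp = [Pb^2+]^3[PO4^3-]^2
Precipitation begins when Q = Ksp. With [PO4^3-] = 1.4 × 10^-4 M:
1.1 × 10^-43 = (1.4 × 10^-4)^2 × [Pb^2+]^3
[Pb^2+] = (1.1 × 10^-43 / 1.96 × 10^-8)^(1/3) = 1.8 x 10^-12 M

[Pb^2+] ≈ 1.8 x 10^-12 M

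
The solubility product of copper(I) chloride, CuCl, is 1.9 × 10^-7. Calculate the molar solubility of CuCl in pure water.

s ≈ 4.4e-4 M

CuCl(s) ⇌ Cu^+ + Cl^-
Ksp = [Cu^+][Cl^-]
With molar solubility s: [Cu^+] = s, [Cl^-] = s.
Ksp = s^2
s = √(1.9 × 10^-7) = 4.4 x 10^-4 M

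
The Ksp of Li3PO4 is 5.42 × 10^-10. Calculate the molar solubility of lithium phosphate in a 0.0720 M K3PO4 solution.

Li3PO4(s) ⇌ 3 Li^+ + PO4^3-
Ksp = [Li^+]^3[PO4^3-]
Let s = moles of Li3PO4 that dissolve per litre. [Li^+] = 3s, [PO4^3-] = 0.0720 + s ≈ 0.0720 (common-ion effect: PO4^3- is already 0.0720 M).
Ksp ≈ (3s)^3 × 0.0720
s = 6.53 × 10^-4 M
Check: s = 6.5 × 10^-4 ≪ 0.0720, so the approximation is valid.

s = 6.53 × 10^-4 M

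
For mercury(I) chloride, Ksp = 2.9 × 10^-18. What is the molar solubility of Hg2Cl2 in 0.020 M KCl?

7.3e-15 M

Hg2Cl2(s) ⇌ Hg2^2+(aq) + 2 Cl^-(aq)
Ksp = [Hg2^2+][Cl^-]^2
Let s be the molar solubility in this solution. [Hg2^2+] = s, [Cl^-] = 0.020 + 2s ≈ 0.020 (common-ion effect: Cl^- is already 0.020 M).
Ksp ≈ s × (0.020)^2
s = 7.3 × 10^-15 M
Check: 2s = 1.5 × 10^-14 ≪ 0.020, so the approximation is valid.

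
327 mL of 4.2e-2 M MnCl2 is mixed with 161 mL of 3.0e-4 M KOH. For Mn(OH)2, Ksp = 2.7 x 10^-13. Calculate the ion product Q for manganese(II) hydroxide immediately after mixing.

Q ≈ 2.8 × 10^-10

Total volume = 327 + 161 = 488 mL.
[Mn^2+] = 4.2 × 10^-2 × (327/488) = 2.81 × 10^-2 M
[OH^-] = 3.0 × 10^-4 × (161/488) = 9.90 x 10^-5 M
Mn(OH)2(s) ⇌ Mn^2+(aq) + 2 OH^-(aq), so Q = [Mn^2+][OH^-]^2
Q = (2.81 × 10^-2)(9.90 × 10^-5)^2 = 2.8 x 10^-10
Q > Ksp, so Mn(OH)2 will precipitate.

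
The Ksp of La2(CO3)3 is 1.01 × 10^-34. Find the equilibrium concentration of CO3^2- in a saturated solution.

[CO3^2-] = 1.87 × 10^-7 M

La2(CO3)3(s) ⇌ 2 La^3+ + 3 CO3^2-
Ksp = [La^3+]^2[CO3^2-]^3
With molar solubility s: [La^3+] = 2s, [CO3^2-] = 3s.
So Ksp = (2s)^2 × (3s)^3 = 108s^5
s = (1.01 × 10^-34 / 108)^(1/5) = 6.226 × 10^-8 M
[CO3^2-] = 3s = 1.87 × 10^-7 M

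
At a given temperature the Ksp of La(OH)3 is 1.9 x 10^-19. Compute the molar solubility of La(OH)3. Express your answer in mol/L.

9.2e-6 M

La(OH)3(s) ⇌ La^3+ + 3 OH^-
Ksp = [La^3+][OH^-]^3
With molar solubility s: [La^3+] = s, [OH^-] = 3s.
So Ksp = s × (3s)^3 = 27s^4
Solving, s = (1.9 x 10^-19/27)^(1/4) = 9.2 × 10^-6 M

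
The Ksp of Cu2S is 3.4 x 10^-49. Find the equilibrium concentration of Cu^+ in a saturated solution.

Cu2S(s) ⇌ 2 Cu^+(aq) + S^2-(aq)
Ksp = [Cu^+]^2[S^2-]
If s mol/L of Cu2S dissolves, [Cu^+] = 2s and [S^2-] = s.
Substituting: Ksp = (2s)^2s = 4s^3
s^3 = 3.4 x 10^-49 / 4, so s = 4.40 x 10^-17 M
[Cu^+] = 2s = 8.8 × 10^-17 M

[Cu^+] = 8.8e-17 M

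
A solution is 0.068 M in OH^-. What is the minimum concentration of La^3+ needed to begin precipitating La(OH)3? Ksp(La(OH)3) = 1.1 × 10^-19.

[La^3+] = 3.5e-16 M

La(OH)3(s) <=> La^3+ + 3 OH^-
Ksp = [La^3+][OH^-]^3
Precipitation begins when Q = Ksp. With [OH^-] = 0.068 M:
1.1 × 10^-19 = (0.068)^3 × [La^3+]
[La^3+] = (1.1 × 10^-19 / 3.14 × 10^-4) = 3.5 × 10^-16 M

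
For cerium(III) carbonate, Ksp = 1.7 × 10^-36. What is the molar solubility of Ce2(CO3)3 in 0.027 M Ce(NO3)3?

s = 4.4 x 10^-12 M

Ce2(CO3)3(s) <=> 2 Ce^3+(aq) + 3 CO3^2-(aq)
Ksp = [Ce^3+]^2[CO3^2-]^3
Let s = moles of Ce2(CO3)3 that dissolve per litre. [Ce^3+] = 0.027 + 2s ≈ 0.027, [CO3^2-] = 3s (common-ion effect: Ce^3+ is already 0.027 M).
Ksp ≈ (0.027)^2 × (3s)^3
s = 4.4 x 10^-12 M
Check: 2s = 8.8 x 10^-12 ≪ 0.027, so the approximation is valid.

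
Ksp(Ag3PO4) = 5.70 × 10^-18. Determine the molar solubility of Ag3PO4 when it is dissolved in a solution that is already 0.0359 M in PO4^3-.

1.80 × 10^-6 M

Ag3PO4(s) ⇌ 3 Ag^+ + PO4^3-
Ksp = [Ag^+]^3[PO4^3-]
If s mol/L dissolves here, [Ag^+] = 3s, [PO4^3-] = 0.0359 + s ≈ 0.0359 (common-ion effect: PO4^3- is already 0.0359 M).
Ksp ≈ (3s)^3 × 0.0359
s = 1.80 × 10^-6 M
Check: s = 1.8 × 10^-6 ≪ 0.0359, so the approximation is valid.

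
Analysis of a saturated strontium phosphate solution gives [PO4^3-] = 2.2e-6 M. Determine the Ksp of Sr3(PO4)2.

1.7e-28

Sr3(PO4)2(s) <=> 3 Sr^2+ + 2 PO4^3-
Stoichiometry gives [Sr^2+] = (3/2)[PO4^3-] = 3.30 x 10^-6 M.
Ksp = [Sr^2+]^3[PO4^3-]^2
Ksp = (3.30 × 10^-6)^3 × (2.2 x 10^-6)^2 = 1.7 x 10^-28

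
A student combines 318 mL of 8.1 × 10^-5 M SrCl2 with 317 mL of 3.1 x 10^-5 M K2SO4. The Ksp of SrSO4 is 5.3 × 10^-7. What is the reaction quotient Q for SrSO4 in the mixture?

6.3 x 10^-10

Total volume = 318 + 317 = 635 mL.
[Sr^2+] = 8.1 × 10^-5 × (318/635) = 4.06 × 10^-5 M
[SO4^2-] = 3.1 × 10^-5 × (317/635) = 1.55 × 10^-5 M
SrSO4(s) <=> Sr^2+ + SO4^2-, so Q = [Sr^2+][SO4^2-]
Q = (4.06 x 10^-5)(1.55 × 10^-5) = 6.3 × 10^-10
Q < Ksp, so no precipitate of SrSO4 forms.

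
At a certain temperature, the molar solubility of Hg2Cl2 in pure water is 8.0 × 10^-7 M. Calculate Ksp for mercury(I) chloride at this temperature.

2.0e-18

Hg2Cl2(s) ⇌ Hg2^2+(aq) + 2 Cl^-(aq)
With molar solubility s: [Hg2^2+] = s, [Cl^-] = 2s.
Ksp = [Hg2^2+][Cl^-]^2
So Ksp = s × (2s)^2 = 4s^3
Ksp = 4 × (8.0 × 10^-7)^3 = 2.0 × 10^-18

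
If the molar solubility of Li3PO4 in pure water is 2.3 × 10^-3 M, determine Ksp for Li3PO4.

Ksp ≈ 7.6 x 10^-10

Li3PO4(s) ⇌ 3 Li^+(aq) + PO4^3-(aq)
With molar solubility s: [Li^+] = 3s, [PO4^3-] = s.
Ksp = [Li^+]^3[PO4^3-]
Substituting: Ksp = (3s)^3s = 27s^4
Ksp = 27 × (2.3 x 10^-3)^4 = 7.6 × 10^-10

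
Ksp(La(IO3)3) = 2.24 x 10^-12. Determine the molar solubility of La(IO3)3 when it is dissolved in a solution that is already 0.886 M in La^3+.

s = 4.54 × 10^-5 M

La(IO3)3(s) ⇌ La^3+(aq) + 3 IO3^-(aq)
Ksp = [La^3+][IO3^-]^3
Let s be the molar solubility in this solution. [La^3+] = 0.886 + s ≈ 0.886, [IO3^-] = 3s (common-ion effect: La^3+ is already 0.886 M).
Ksp ≈ 0.886 × (3s)^3
s = 4.54 × 10^-5 M
Check: s = 4.5 x 10^-5 ≪ 0.886, so the approximation is valid.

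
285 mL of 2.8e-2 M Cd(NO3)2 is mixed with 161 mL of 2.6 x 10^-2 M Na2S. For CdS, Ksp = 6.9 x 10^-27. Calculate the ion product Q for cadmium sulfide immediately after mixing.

Total volume = 285 + 161 = 446 mL.
[Cd^2+] = 2.8 × 10^-2 × (285/446) = 1.79 × 10^-2 M
[S^2-] = 2.6 × 10^-2 × (161/446) = 9.39 × 10^-3 M
CdS(s) ⇌ Cd^2+(aq) + S^2-(aq), so Q = [Cd^2+][S^2-]
Q = (1.79 × 10^-2)(9.39 × 10^-3) = 1.7 × 10^-4
Q > Ksp, so CdS will precipitate.

1.7 × 10^-4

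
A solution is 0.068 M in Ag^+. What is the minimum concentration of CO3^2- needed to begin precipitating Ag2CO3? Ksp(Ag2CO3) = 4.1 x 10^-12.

8.9 x 10^-10 M

Ag2CO3(s) ⇌ 2 Ag^+(aq) + CO3^2-(aq)
Ksp = [Ag^+]^2[CO3^2-]
Precipitation begins when Q = Ksp. With [Ag^+] = 0.068 M:
4.1 x 10^-12 = (0.068)^2 × [CO3^2-]
[CO3^2-] = (4.1 x 10^-12 / 4.62 × 10^-3) = 8.9 x 10^-10 M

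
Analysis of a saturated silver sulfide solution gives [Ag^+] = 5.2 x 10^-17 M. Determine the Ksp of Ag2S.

Ag2S(s) ⇌ 2 Ag^+(aq) + S^2-(aq)
Stoichiometry gives [S^2-] = (1/2)[Ag^+] = 2.60 × 10^-17 M.
Ksp = [Ag^+]^2[S^2-]
Ksp = (5.2 × 10^-17)^2 × 2.60 × 10^-17 = 7.0 × 10^-50

Ksp ≈ 7.0 x 10^-50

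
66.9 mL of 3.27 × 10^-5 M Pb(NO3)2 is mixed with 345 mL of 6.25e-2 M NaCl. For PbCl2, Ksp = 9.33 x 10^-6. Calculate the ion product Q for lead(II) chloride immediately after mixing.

Total volume = 66.9 + 345 = 411.9 mL.
[Pb^2+] = 3.27 × 10^-5 × (66.9/411.9) = 5.311 x 10^-6 M
[Cl^-] = 6.25 × 10^-2 × (345/411.9) = 5.235 × 10^-2 M
PbCl2(s) ⇌ Pb^2+ + 2 Cl^-, so Q = [Pb^2+][Cl^-]^2
Q = (5.311 × 10^-6)(5.235 × 10^-2)^2 = 1.46 × 10^-8
Q < Ksp, so no precipitate of PbCl2 forms.

Q = 1.46e-8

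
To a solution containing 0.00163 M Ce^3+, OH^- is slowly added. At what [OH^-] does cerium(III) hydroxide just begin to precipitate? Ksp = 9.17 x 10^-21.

1.78e-6 M

Ce(OH)3(s) <=> Ce^3+ + 3 OH^-
Ksp = [Ce^3+][OH^-]^3
Precipitation begins when Q = Ksp. With [Ce^3+] = 0.00163 M:
9.17 x 10^-21 = (0.00163) × [OH^-]^3
[OH^-] = (9.17 x 10^-21 / 1.63 × 10^-3)^(1/3) = 1.78 × 10^-6 M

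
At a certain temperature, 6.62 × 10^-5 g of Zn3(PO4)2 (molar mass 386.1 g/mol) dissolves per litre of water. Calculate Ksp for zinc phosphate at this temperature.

Molar solubility s = (6.62 × 10^-5 g/L) / (386.1 g/mol) = 1.715 × 10^-7 M.
Zn3(PO4)2(s) ⇌ 3 Zn^2+ + 2 PO4^3-
For each mole of Zn3(PO4)2 that dissolves: [Zn^2+] = 3s, [PO4^3-] = 2s.
Ksp = [Zn^2+]^3[PO4^3-]^2
Ksp = (3s)^3(2s)^2 = 108s^5
Ksp = 108 × (1.715 × 10^-7)^5 = 1.60 x 10^-32

Ksp = 1.60 x 10^-32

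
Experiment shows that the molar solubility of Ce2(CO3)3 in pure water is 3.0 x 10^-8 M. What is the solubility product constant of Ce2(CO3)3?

Ce2(CO3)3(s) <=> 2 Ce^3+ + 3 CO3^2-
With molar solubility s: [Ce^3+] = 2s, [CO3^2-] = 3s.
Ksp = [Ce^3+]^2[CO3^2-]^3
Substituting: Ksp = (2s)^2(3s)^3 = 108s^5
With s = 3.0 × 10^-8: Ksp = 2.6 × 10^-36

Ksp ≈ 2.6 × 10^-36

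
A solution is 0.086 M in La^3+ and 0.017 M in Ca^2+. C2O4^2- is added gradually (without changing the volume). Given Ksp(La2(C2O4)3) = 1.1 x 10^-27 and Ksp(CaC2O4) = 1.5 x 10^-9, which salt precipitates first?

La2(C2O4)3

Precipitation of each salt starts when its ion product equals its Ksp.
For La2(C2O4)3: 1.1 x 10^-27 = (0.086)^2 × [C2O4^2-]^3  ⇒  [C2O4^2-] = 5.3 × 10^-9 M.
For CaC2O4: 1.5 x 10^-9 = 0.017 × [C2O4^2-]  ⇒  [C2O4^2-] = 8.8 × 10^-8 M.
The salt with the lower threshold [C2O4^2-] precipitates first: La2(C2O4)3.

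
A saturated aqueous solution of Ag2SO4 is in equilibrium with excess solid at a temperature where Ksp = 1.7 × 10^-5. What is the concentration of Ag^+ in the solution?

[Ag^+] = 3.2 × 10^-2 M

Ag2SO4(s) <=> 2 Ag^+ + SO4^2-
Ksp = [Ag^+]^2[SO4^2-]
Let s = molar solubility. Then [Ag^+] = 2s and [SO4^2-] = s.
So Ksp = (2s)^2 × s = 4s^3
Solving, s = (1.7 × 10^-5/4)^(1/3) = 1.62 x 10^-2 M
[Ag^+] = 2s = 3.2 × 10^-2 M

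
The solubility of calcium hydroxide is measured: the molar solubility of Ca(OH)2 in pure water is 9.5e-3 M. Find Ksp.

Ca(OH)2(s) ⇌ Ca^2+ + 2 OH^-
With molar solubility s: [Ca^2+] = s, [OH^-] = 2s.
Ksp = [Ca^2+][OH^-]^2
Substituting: Ksp = s(2s)^2 = 4s^3
Ksp = 4 × (9.5 × 10^-3)^3 = 3.4 x 10^-6

Ksp ≈ 3.4 x 10^-6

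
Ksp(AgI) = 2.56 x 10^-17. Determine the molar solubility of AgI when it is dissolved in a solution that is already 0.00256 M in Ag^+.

AgI(s) <=> Ag^+ + I^-
Ksp = [Ag^+][I^-]
Let s = moles of AgI that dissolve per litre. [Ag^+] = 0.00256 + s ≈ 0.00256, [I^-] = s (since the Ag^+ already present dominates).
Ksp ≈ 0.00256 × s
s = 1.00 x 10^-14 M
Check: s = 1.0 x 10^-14 ≪ 0.00256, so the approximation is valid.

s = 1.00 × 10^-14 M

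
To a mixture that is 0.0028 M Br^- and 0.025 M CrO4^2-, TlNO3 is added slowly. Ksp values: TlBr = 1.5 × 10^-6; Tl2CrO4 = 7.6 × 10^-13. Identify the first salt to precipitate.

Each salt begins to precipitate when Q = Ksp, i.e. when [Tl^+] reaches its threshold.
For TlBr: 1.5 × 10^-6 = 0.0028 × [Tl^+]  ⇒  [Tl^+] = 5.4 × 10^-4 M.
For Tl2CrO4: 7.6 × 10^-13 = 0.025 × [Tl^+]^2  ⇒  [Tl^+] = 5.5 x 10^-6 M.
The salt with the lower threshold [Tl^+] precipitates first: Tl2CrO4.

Tl2CrO4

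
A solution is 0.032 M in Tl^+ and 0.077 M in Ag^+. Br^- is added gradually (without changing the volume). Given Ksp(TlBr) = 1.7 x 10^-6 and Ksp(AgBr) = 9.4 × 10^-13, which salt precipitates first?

Each salt begins to precipitate when Q = Ksp, i.e. when [Br^-] reaches its threshold.
For TlBr: 1.7 x 10^-6 = 0.032 × [Br^-]  ⇒  [Br^-] = 5.3 × 10^-5 M.
For AgBr: 9.4 × 10^-13 = 0.077 × [Br^-]  ⇒  [Br^-] = 1.2 × 10^-11 M.
The salt with the lower threshold [Br^-] precipitates first: AgBr.

AgBr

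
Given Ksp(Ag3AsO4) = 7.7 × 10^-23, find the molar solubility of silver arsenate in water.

1.3e-6 M

Ag3AsO4(s) ⇌ 3 Ag^+ + AsO4^3-
Ksp = [Ag^+]^3[AsO4^3-]
Let s = molar solubility. Then [Ag^+] = 3s and [AsO4^3-] = s.
Ksp = (3s)^3s = 27s^4
Solving, s = (7.7 × 10^-23/27)^(1/4) = 1.3 × 10^-6 M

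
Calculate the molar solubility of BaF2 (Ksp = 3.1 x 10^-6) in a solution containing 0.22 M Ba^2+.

BaF2(s) ⇌ Ba^2+ + 2 F^-
Ksp = [Ba^2+][F^-]^2
Let s be the molar solubility in this solution. [Ba^2+] = 0.22 + s ≈ 0.22, [F^-] = 2s (common-ion effect: Ba^2+ is already 0.22 M).
Ksp ≈ 0.22 × (2s)^2
s = 1.9 x 10^-3 M
Check: s = 1.9 x 10^-3 ≪ 0.22, so the approximation is valid.

1.9e-3 M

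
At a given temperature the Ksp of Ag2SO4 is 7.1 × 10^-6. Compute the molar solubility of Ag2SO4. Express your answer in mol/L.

Ag2SO4(s) ⇌ 2 Ag^+(aq) + SO4^2-(aq)
Ksp = [Ag^+]^2[SO4^2-]
Let s = molar solubility. Then [Ag^+] = 2s and [SO4^2-] = s.
Substituting: Ksp = (2s)^2s = 4s^3
Solving, s = (7.1 × 10^-6/4)^(1/3) = 1.2 × 10^-2 M

s ≈ 1.2e-2 M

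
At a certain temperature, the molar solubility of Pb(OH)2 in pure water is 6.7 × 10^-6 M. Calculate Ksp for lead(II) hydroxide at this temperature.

Pb(OH)2(s) ⇌ Pb^2+ + 2 OH^-
With molar solubility s: [Pb^2+] = s, [OH^-] = 2s.
Ksp = [Pb^2+][OH^-]^2
Substituting: Ksp = s(2s)^2 = 4s^3
With s = 6.7 x 10^-6: Ksp = 1.2 × 10^-15

Ksp = 1.2 × 10^-15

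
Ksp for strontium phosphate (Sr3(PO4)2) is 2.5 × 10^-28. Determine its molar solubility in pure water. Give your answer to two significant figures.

1.2 x 10^-6 M

Sr3(PO4)2(s) ⇌ 3 Sr^2+(aq) + 2 PO4^3-(aq)
Ksp = [Sr^2+]^3[PO4^3-]^2
For each mole of Sr3(PO4)2 that dissolves: [Sr^2+] = 3s, [PO4^3-] = 2s.
Substituting: Ksp = (3s)^3(2s)^2 = 108s^5
Solving, s = (2.5 × 10^-28/108)^(1/5) = 1.2 × 10^-6 M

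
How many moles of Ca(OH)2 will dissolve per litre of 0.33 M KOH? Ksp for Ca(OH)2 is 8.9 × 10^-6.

s ≈ 8.2 × 10^-5 M

Ca(OH)2(s) ⇌ Ca^2+ + 2 OH^-
Ksp = [Ca^2+][OH^-]^2
Let s be the molar solubility in this solution. [Ca^2+] = s, [OH^-] = 0.33 + 2s ≈ 0.33 (since OH^- from KOH dominates).
Ksp ≈ s × (0.33)^2
s = 8.2 × 10^-5 M
Check: 2s = 1.6 x 10^-4 ≪ 0.33, so the approximation is valid.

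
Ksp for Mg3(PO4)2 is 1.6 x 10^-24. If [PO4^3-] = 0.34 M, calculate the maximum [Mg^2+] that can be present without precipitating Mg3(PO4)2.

Mg3(PO4)2(s) ⇌ 3 Mg^2+ + 2 PO4^3-
Ksp = [Mg^2+]^3[PO4^3-]^2
Precipitation begins when Q = Ksp. With [PO4^3-] = 0.34 M:
1.6 x 10^-24 = (0.34)^2 × [Mg^2+]^3
[Mg^2+] = (1.6 x 10^-24 / 1.16 x 10^-1)^(1/3) = 2.4 × 10^-8 M

[Mg^2+] ≈ 2.4 × 10^-8 M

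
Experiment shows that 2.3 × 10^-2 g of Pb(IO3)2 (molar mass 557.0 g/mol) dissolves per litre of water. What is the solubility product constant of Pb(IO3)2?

2.8e-13

Molar solubility s = (2.3 × 10^-2 g/L) / (557.0 g/mol) = 4.13 × 10^-5 M.
Pb(IO3)2(s) ⇌ Pb^2+ + 2 IO3^-
Let s = molar solubility. Then [Pb^2+] = s and [IO3^-] = 2s.
Ksp = [Pb^2+][IO3^-]^2
So Ksp = s × (2s)^2 = 4s^3
With s = 4.13 × 10^-5: Ksp = 2.8 × 10^-13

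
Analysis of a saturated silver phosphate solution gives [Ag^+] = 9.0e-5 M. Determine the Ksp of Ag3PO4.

Ag3PO4(s) <=> 3 Ag^+(aq) + PO4^3-(aq)
Stoichiometry gives [PO4^3-] = (1/3)[Ag^+] = 3.00 x 10^-5 M.
Ksp = [Ag^+]^3[PO4^3-]
Ksp = (9.0 × 10^-5)^3 × 3.00 x 10^-5 = 2.2 × 10^-17

Ksp ≈ 2.2e-17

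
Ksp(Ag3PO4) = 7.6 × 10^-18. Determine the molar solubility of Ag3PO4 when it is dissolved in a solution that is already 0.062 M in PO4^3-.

s ≈ 1.7e-6 M

Ag3PO4(s) ⇌ 3 Ag^+(aq) + PO4^3-(aq)
Ksp = [Ag^+]^3[PO4^3-]
Let s = moles of Ag3PO4 that dissolve per litre. [Ag^+] = 3s, [PO4^3-] = 0.062 + s ≈ 0.062 (Ksp is small, so little additional dissolves).
Ksp ≈ (3s)^3 × 0.062
s = 1.7 × 10^-6 M
Check: s = 1.7 x 10^-6 ≪ 0.062, so the approximation is valid.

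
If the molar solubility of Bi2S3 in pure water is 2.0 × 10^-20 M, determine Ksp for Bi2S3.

Bi2S3(s) ⇌ 2 Bi^3+ + 3 S^2-
For each mole of Bi2S3 that dissolves: [Bi^3+] = 2s, [S^2-] = 3s.
Ksp = [Bi^3+]^2[S^2-]^3
Ksp = (2s)^2(3s)^3 = 108s^5
Ksp = 108 × (2.0 x 10^-20)^5 = 3.5 × 10^-97

Ksp = 3.5 × 10^-97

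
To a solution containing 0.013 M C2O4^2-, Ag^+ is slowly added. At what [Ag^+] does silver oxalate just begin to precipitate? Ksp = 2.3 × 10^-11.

Ag2C2O4(s) ⇌ 2 Ag^+ + C2O4^2-
Ksp = [Ag^+]^2[C2O4^2-]
Precipitation begins when Q = Ksp. With [C2O4^2-] = 0.013 M:
2.3 × 10^-11 = (0.013) × [Ag^+]^2
[Ag^+] = (2.3 × 10^-11 / 1.3 x 10^-2)^(1/2) = 4.2 x 10^-5 M

4.2 × 10^-5 M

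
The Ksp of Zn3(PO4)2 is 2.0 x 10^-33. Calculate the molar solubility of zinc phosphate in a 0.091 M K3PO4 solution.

Zn3(PO4)2(s) ⇌ 3 Zn^2+ + 2 PO4^3-
Ksp = [Zn^2+]^3[PO4^3-]^2
If s mol/L dissolves here, [Zn^2+] = 3s, [PO4^3-] = 0.091 + 2s ≈ 0.091 (common-ion effect: PO4^3- is already 0.091 M).
Ksp ≈ (3s)^3 × (0.091)^2
s = 2.1 × 10^-11 M
Check: 2s = 4.2 x 10^-11 ≪ 0.091, so the approximation is valid.

s = 2.1 × 10^-11 M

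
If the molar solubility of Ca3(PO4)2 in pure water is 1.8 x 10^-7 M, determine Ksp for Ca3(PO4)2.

2.0 × 10^-32

Ca3(PO4)2(s) ⇌ 3 Ca^2+ + 2 PO4^3-
If s mol/L of Ca3(PO4)2 dissolves, [Ca^2+] = 3s and [PO4^3-] = 2s.
Ksp = [Ca^2+]^3[PO4^3-]^2
Substituting: Ksp = (3s)^3(2s)^2 = 108s^5
Ksp = 108 × (1.8 × 10^-7)^5 = 2.0 × 10^-32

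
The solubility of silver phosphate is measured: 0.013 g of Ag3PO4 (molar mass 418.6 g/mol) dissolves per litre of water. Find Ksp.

Molar solubility s = (1.3 x 10^-2 g/L) / (418.6 g/mol) = 3.11 x 10^-5 M.
Ag3PO4(s) ⇌ 3 Ag^+ + PO4^3-
For each mole of Ag3PO4 that dissolves: [Ag^+] = 3s, [PO4^3-] = s.
Ksp = [Ag^+]^3[PO4^3-]
So Ksp = (3s)^3 × s = 27s^4
With s = 3.11 x 10^-5: Ksp = 2.5 x 10^-17

Ksp = 2.5 × 10^-17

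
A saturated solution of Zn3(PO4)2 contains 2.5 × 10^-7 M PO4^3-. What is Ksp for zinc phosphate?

Zn3(PO4)2(s) <=> 3 Zn^2+(aq) + 2 PO4^3-(aq)
Stoichiometry gives [Zn^2+] = (3/2)[PO4^3-] = 3.75 × 10^-7 M.
Ksp = [Zn^2+]^3[PO4^3-]^2
Ksp = (3.75 × 10^-7)^3 × (2.5 x 10^-7)^2 = 3.3 × 10^-33

3.3e-33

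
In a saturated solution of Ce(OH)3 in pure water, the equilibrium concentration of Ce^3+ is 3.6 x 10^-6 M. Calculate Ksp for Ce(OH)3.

Ksp = 4.5 × 10^-21

Ce(OH)3(s) ⇌ Ce^3+(aq) + 3 OH^-(aq)
Stoichiometry gives [OH^-] = (3/1)[Ce^3+] = 1.08 x 10^-5 M.
Ksp = [Ce^3+][OH^-]^3
Ksp = 3.6 × 10^-6 × (1.08 x 10^-5)^3 = 4.5 x 10^-21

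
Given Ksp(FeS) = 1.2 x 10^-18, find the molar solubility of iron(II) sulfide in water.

FeS(s) <=> Fe^2+ + S^2-
Ksp = [Fe^2+][S^2-]
With molar solubility s: [Fe^2+] = s, [S^2-] = s.
Ksp = s × s = s^2
s = √(1.2 x 10^-18) = 1.1 × 10^-9 M

s ≈ 1.1 × 10^-9 M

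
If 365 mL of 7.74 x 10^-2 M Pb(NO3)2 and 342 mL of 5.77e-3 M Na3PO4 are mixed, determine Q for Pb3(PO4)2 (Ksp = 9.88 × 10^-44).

Total volume = 365 + 342 = 707 mL.
[Pb^2+] = 7.74 × 10^-2 × (365/707) = 3.996 x 10^-2 M
[PO4^3-] = 5.77 × 10^-3 × (342/707) = 2.791 x 10^-3 M
Pb3(PO4)2(s) <=> 3 Pb^2+(aq) + 2 PO4^3-(aq), so Q = [Pb^2+]^3[PO4^3-]^2
Q = (3.996 x 10^-2)^3(2.791 x 10^-3)^2 = 4.97 × 10^-10
Q > Ksp, so Pb3(PO4)2 will precipitate.

Q ≈ 4.97 × 10^-10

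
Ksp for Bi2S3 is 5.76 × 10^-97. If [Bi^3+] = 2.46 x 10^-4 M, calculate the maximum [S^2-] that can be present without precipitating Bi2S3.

Bi2S3(s) <=> 2 Bi^3+(aq) + 3 S^2-(aq)
Ksp = [Bi^3+]^2[S^2-]^3
Precipitation begins when Q = Ksp. With [Bi^3+] = 2.46 x 10^-4 M:
5.76 × 10^-97 = (2.46 x 10^-4)^2 × [S^2-]^3
[S^2-] = (5.76 × 10^-97 / 6.052 x 10^-8)^(1/3) = 2.12 x 10^-30 M

2.12e-30 M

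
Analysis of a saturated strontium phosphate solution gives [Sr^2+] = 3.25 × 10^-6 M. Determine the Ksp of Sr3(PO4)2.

Ksp = 1.61 × 10^-28

Sr3(PO4)2(s) <=> 3 Sr^2+ + 2 PO4^3-
Stoichiometry gives [PO4^3-] = (2/3)[Sr^2+] = 2.167 × 10^-6 M.
Ksp = [Sr^2+]^3[PO4^3-]^2
Ksp = (3.25 × 10^-6)^3 × (2.167 × 10^-6)^2 = 1.61 x 10^-28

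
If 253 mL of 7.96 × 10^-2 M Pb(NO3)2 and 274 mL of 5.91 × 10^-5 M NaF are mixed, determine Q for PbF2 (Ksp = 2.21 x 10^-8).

Q = 3.61 x 10^-11

Total volume = 253 + 274 = 527 mL.
[Pb^2+] = 7.96 x 10^-2 × (253/527) = 3.821 × 10^-2 M
[F^-] = 5.91 × 10^-5 × (274/527) = 3.073 × 10^-5 M
PbF2(s) <=> Pb^2+ + 2 F^-, so Q = [Pb^2+][F^-]^2
Q = (3.821 × 10^-2)(3.073 × 10^-5)^2 = 3.61 × 10^-11
Q < Ksp, so no precipitate of PbF2 forms.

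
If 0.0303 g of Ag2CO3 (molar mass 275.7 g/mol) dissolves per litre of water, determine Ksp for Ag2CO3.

5.31 × 10^-12

Molar solubility s = (3.03 x 10^-2 g/L) / (275.7 g/mol) = 1.099 x 10^-4 M.
Ag2CO3(s) ⇌ 2 Ag^+(aq) + CO3^2-(aq)
For each mole of Ag2CO3 that dissolves: [Ag^+] = 2s, [CO3^2-] = s.
Ksp = [Ag^+]^2[CO3^2-]
Substituting: Ksp = (2s)^2s = 4s^3
Ksp = 4 × (1.099 × 10^-4)^3 = 5.31 x 10^-12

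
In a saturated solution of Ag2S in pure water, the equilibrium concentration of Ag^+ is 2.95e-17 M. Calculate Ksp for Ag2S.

Ksp = 1.28 x 10^-50

Ag2S(s) ⇌ 2 Ag^+(aq) + S^2-(aq)
Stoichiometry gives [S^2-] = (1/2)[Ag^+] = 1.475 x 10^-17 M.
Ksp = [Ag^+]^2[S^2-]
Ksp = (2.95 x 10^-17)^2 × 1.475 x 10^-17 = 1.28 × 10^-50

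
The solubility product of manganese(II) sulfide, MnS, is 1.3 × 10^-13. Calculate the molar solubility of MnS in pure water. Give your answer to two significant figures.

3.6 × 10^-7 M

MnS(s) <=> Mn^2+(aq) + S^2-(aq)
Ksp = [Mn^2+][S^2-]
For each mole of MnS that dissolves: [Mn^2+] = s, [S^2-] = s.
Ksp = s^2
s = (1.3 × 10^-13)^(1/2) = 3.6 × 10^-7 M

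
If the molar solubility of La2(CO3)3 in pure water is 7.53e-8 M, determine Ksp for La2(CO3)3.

La2(CO3)3(s) ⇌ 2 La^3+ + 3 CO3^2-
Let s = molar solubility. Then [La^3+] = 2s and [CO3^2-] = 3s.
Ksp = [La^3+]^2[CO3^2-]^3
Substituting: Ksp = (2s)^2(3s)^3 = 108s^5
With s = 7.53 x 10^-8: Ksp = 2.61 × 10^-34

2.61 x 10^-34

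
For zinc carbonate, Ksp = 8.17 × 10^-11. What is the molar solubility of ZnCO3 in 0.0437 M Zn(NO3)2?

1.87 × 10^-9 M

ZnCO3(s) ⇌ Zn^2+(aq) + CO3^2-(aq)
Ksp = [Zn^2+][CO3^2-]
If s mol/L dissolves here, [Zn^2+] = 0.0437 + s ≈ 0.0437, [CO3^2-] = s (common-ion effect: Zn^2+ is already 0.0437 M).
Ksp ≈ 0.0437 × s
s = 1.87 x 10^-9 M
Check: s = 1.9 x 10^-9 ≪ 0.0437, so the approximation is valid.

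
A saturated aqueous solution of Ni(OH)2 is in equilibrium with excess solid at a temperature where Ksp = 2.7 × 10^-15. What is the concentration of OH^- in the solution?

Ni(OH)2(s) ⇌ Ni^2+(aq) + 2 OH^-(aq)
Ksp = [Ni^2+][OH^-]^2
With molar solubility s: [Ni^2+] = s, [OH^-] = 2s.
Substituting: Ksp = s(2s)^2 = 4s^3
Solving, s = (2.7 × 10^-15/4)^(1/3) = 8.77 × 10^-6 M
[OH^-] = 2s = 1.8 × 10^-5 M

1.8 × 10^-5 M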